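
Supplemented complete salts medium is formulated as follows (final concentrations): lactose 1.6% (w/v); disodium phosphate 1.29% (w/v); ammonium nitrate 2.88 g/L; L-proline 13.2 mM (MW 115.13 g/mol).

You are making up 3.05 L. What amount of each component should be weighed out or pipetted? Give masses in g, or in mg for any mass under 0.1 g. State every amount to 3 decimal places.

lactose 48.800 g; disodium phosphate 39.345 g; ammonium nitrate 8.784 g; L-proline 4.635 g

Working volume: 3.05 L.
lactose: 1.6% w/v = 16 g/L → 16 × 3.05 L = 48.800 g
disodium phosphate: 1.29 g per 100 mL × 3050 mL ÷ 100 = 39.345 g
ammonium nitrate: 2.88 g/L × 3.05 L = 8.784 g
L-proline: 13.2 mmol/L × 115.13 g/mol × 3.05 L ÷ 1000 = 4.635 g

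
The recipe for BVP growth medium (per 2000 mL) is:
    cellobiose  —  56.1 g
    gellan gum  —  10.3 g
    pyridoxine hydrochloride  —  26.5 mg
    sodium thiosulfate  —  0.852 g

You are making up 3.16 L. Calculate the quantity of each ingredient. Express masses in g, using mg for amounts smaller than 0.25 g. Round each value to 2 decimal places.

cellobiose 88.64 g; gellan gum 16.27 g; pyridoxine hydrochloride 41.87 mg; sodium thiosulfate 1.35 g

Ratio of target to recipe volume: 3160 / 2000 = 1.58.
cellobiose: 56.1 g × (3160 mL / 2000 mL) = 88.64 g
gellan gum: 10.3 g × (3160 mL / 2000 mL) = 16.27 g
pyridoxine hydrochloride: 26.5 mg × (3160 mL / 2000 mL) = 41.87 mg
sodium thiosulfate: 0.852 g × (3160 mL / 2000 mL) = 1.35 g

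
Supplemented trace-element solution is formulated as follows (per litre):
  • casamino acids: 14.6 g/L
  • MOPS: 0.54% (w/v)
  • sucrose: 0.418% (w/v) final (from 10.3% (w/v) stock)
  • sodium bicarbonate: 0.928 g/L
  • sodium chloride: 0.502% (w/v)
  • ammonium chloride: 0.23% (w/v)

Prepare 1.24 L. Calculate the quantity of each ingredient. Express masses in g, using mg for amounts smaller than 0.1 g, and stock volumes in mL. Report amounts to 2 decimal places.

casamino acids 18.10 g; MOPS 6.70 g; sucrose 50.32 mL; sodium bicarbonate 1.15 g; sodium chloride 6.22 g; ammonium chloride 2.85 g

Scale factor relative to 1 L: 1.24.
casamino acids: 14.6 g/L × 1.24 L = 18.10 g
MOPS: 0.54% w/v = 5.4 g/L → 5.4 × 1.24 L = 6.70 g
sucrose: C1V1 = C2V2 → 0.418% ÷ 10.3% × 1240 mL = 50.32 mL
sodium bicarbonate: 0.928 g/L × 1.24 L = 1.15 g
sodium chloride: 0.502 g per 100 mL × 1240 mL ÷ 100 = 6.22 g
ammonium chloride: 0.23% w/v = 2.3 g/L → 2.3 × 1.24 L = 2.85 g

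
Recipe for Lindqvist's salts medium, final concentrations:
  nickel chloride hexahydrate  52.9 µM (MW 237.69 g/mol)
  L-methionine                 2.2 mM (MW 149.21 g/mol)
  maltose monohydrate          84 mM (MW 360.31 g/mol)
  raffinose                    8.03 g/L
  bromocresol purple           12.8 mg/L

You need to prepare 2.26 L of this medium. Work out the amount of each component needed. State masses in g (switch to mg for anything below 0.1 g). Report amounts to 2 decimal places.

Working volume: 2.26 L.
nickel chloride hexahydrate: 52.9 µmol/L × 237.69 g/mol × 2.26 L ÷ 1000 = 28.42 mg
L-methionine: 2.2 mmol/L × 149.21 g/mol × 2.26 L ÷ 1000 = 0.74 g
maltose monohydrate: 84 mmol/L × 360.31 g/mol × 2.26 L ÷ 1000 = 68.40 g
raffinose: 8.03 g/L × 2.26 L = 18.15 g
bromocresol purple: 12.8 mg/L × 2.26 L = 28.93 mg

nickel chloride hexahydrate 28.42 mg; L-methionine 0.74 g; maltose monohydrate 68.40 g; raffinose 18.15 g; bromocresol purple 28.93 mg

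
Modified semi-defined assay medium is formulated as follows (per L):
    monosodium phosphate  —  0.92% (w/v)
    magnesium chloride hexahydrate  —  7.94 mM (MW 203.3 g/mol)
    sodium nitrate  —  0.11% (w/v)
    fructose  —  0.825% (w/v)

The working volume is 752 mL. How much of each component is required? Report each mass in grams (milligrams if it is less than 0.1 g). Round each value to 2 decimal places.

Target volume = 752 mL = 0.752 L.
monosodium phosphate: 0.92 g per 100 mL × 752 mL ÷ 100 = 6.92 g
magnesium chloride hexahydrate: 7.94 mmol/L × 203.3 g/mol × 0.752 L ÷ 1000 = 1.21 g
sodium nitrate: 0.11% w/v = 1.1 g/L → 1.1 × 0.752 L = 0.83 g
fructose: 0.825% w/v = 8.25 g/L → 8.25 × 0.752 L = 6.20 g

monosodium phosphate 6.92 g; magnesium chloride hexahydrate 1.21 g; sodium nitrate 0.83 g; fructose 6.20 g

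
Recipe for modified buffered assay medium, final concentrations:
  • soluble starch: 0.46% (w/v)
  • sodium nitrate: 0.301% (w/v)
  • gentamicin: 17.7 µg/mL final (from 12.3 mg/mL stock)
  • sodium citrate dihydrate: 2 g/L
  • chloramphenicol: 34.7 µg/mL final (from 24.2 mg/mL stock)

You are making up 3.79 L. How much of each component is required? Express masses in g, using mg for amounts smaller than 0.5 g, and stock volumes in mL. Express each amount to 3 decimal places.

soluble starch 17.434 g; sodium nitrate 11.408 g; gentamicin 5.454 mL; sodium citrate dihydrate 7.580 g; chloramphenicol 5.434 mL

Working volume: 3.79 L.
soluble starch: 0.46% w/v = 4.6 g/L → 4.6 × 3.79 L = 17.434 g
sodium nitrate: 0.301 g per 100 mL × 3790 mL ÷ 100 = 11.408 g
gentamicin: dilute stock: 17.7 µg/mL × 3790 mL ÷ 12300 µg/mL = 5.454 mL
sodium citrate dihydrate: 2 g/L × 3.79 L = 7.580 g
chloramphenicol: V = C2·V2/C1 = 34.7 µg/mL × 3790 mL ÷ 24200 µg/mL = 5.434 mL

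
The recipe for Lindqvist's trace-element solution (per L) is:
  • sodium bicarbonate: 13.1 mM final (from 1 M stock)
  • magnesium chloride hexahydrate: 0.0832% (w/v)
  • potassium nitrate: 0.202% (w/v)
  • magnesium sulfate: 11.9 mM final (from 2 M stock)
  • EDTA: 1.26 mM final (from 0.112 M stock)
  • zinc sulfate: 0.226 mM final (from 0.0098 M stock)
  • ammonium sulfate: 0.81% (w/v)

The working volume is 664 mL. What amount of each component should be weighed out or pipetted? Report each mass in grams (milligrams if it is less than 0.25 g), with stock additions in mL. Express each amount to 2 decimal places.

Target volume = 664 mL = 0.664 L.
sodium bicarbonate: C1V1 = C2V2 → 13.1 mM × 664 mL ÷ 1000 mM = 8.70 mL
magnesium chloride hexahydrate: 0.0832 g per 100 mL × 664 mL ÷ 100 = 0.55 g
potassium nitrate: 0.202% w/v = 2.02 g/L → 2.02 × 0.664 L = 1.34 g
magnesium sulfate: dilute stock: 11.9 mM × 664 mL ÷ 2000 mM = 3.95 mL
EDTA: V = C2·V2/C1 = 1.26 mM × 664 mL ÷ 112 mM = 7.47 mL
zinc sulfate: dilute stock: 0.226 mM × 664 mL ÷ 9.8 mM = 15.31 mL
ammonium sulfate: 0.81% w/v = 8.1 g/L → 8.1 × 0.664 L = 5.38 g

sodium bicarbonate 8.70 mL; magnesium chloride hexahydrate 0.55 g; potassium nitrate 1.34 g; magnesium sulfate 3.95 mL; EDTA 7.47 mL; zinc sulfate 15.31 mL; ammonium sulfate 5.38 g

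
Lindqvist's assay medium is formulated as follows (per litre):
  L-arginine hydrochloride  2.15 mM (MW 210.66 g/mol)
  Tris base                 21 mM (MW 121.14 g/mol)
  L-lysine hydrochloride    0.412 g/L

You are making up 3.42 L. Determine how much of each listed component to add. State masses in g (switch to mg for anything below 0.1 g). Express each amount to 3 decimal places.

Working volume: 3.42 L.
L-arginine hydrochloride: 2.15 mmol/L × 210.66 g/mol × 3.42 L ÷ 1000 = 1.549 g
Tris base: 21 mmol/L × 121.14 g/mol × 3.42 L ÷ 1000 = 8.700 g
L-lysine hydrochloride: 0.412 g/L × 3.42 L = 1.409 g

L-arginine hydrochloride 1.549 g; Tris base 8.700 g; L-lysine hydrochloride 1.409 g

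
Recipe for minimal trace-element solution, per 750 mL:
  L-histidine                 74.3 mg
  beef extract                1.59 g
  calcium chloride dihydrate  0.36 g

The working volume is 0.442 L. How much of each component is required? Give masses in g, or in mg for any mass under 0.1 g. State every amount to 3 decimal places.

Scale factor = 442 mL / 750 mL = 0.589333.
L-histidine: 74.3 mg × (442 mL / 750 mL) = 43.787 mg
beef extract: 1.59 g × (442 mL / 750 mL) = 0.937 g
calcium chloride dihydrate: 0.36 g × (442 mL / 750 mL) = 0.212 g

L-histidine 43.787 mg; beef extract 0.937 g; calcium chloride dihydrate 0.212 g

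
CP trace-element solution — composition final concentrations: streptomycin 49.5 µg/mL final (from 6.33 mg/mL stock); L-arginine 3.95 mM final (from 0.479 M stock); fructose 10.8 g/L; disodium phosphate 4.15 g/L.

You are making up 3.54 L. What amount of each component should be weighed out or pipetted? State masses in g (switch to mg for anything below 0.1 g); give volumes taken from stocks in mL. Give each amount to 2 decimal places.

Scale factor relative to 1 L: 3.54.
streptomycin: C1V1 = C2V2 → 49.5 µg/mL × 3540 mL ÷ 6330 µg/mL = 27.68 mL
L-arginine: dilute stock: 3.95 mM × 3540 mL ÷ 479 mM = 29.19 mL
fructose: 10.8 g/L × 3.54 L = 38.23 g
disodium phosphate: 4.15 g/L × 3.54 L = 14.69 g

streptomycin 27.68 mL; L-arginine 29.19 mL; fructose 38.23 g; disodium phosphate 14.69 g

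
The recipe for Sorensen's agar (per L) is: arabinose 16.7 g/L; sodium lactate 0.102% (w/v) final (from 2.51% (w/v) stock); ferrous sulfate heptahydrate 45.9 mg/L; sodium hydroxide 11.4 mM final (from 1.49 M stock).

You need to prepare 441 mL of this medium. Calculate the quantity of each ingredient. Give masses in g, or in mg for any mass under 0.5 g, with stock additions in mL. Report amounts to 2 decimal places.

Target volume = 441 mL = 0.441 L.
arabinose: 16.7 g/L × 0.441 L = 7.36 g
sodium lactate: V = C2·V2/C1 = 0.102% ÷ 2.51% × 441 mL = 17.92 mL
ferrous sulfate heptahydrate: 45.9 mg/L × 0.441 L = 20.24 mg
sodium hydroxide: V = C2·V2/C1 = 11.4 mM × 441 mL ÷ 1490 mM = 3.37 mL

arabinose 7.36 g; sodium lactate 17.92 mL; ferrous sulfate heptahydrate 20.24 mg; sodium hydroxide 3.37 mL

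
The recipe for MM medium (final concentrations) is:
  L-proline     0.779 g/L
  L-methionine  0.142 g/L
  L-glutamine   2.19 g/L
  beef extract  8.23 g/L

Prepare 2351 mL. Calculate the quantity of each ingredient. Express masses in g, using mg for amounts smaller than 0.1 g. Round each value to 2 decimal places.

L-proline 1.83 g; L-methionine 0.33 g; L-glutamine 5.15 g; beef extract 19.35 g

Scale factor relative to 1 L: 2.351.
L-proline: 0.779 g/L × 2.351 L = 1.83 g
L-methionine: 0.142 g/L × 2.351 L = 0.33 g
L-glutamine: 2.19 g/L × 2.351 L = 5.15 g
beef extract: 8.23 g/L × 2.351 L = 19.35 g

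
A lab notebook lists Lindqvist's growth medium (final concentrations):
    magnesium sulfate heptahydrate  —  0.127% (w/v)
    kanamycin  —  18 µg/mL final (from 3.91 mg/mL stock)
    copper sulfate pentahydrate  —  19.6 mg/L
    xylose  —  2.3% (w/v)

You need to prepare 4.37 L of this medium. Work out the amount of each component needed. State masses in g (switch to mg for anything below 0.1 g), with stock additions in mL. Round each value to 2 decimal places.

magnesium sulfate heptahydrate 5.55 g; kanamycin 20.12 mL; copper sulfate pentahydrate 85.65 mg; xylose 100.51 g

Scale factor relative to 1 L: 4.37.
magnesium sulfate heptahydrate: 0.127 g per 100 mL × 4370 mL ÷ 100 = 5.55 g
kanamycin: dilute stock: 18 µg/mL × 4370 mL ÷ 3910 µg/mL = 20.12 mL
copper sulfate pentahydrate: 19.6 mg/L × 4.37 L = 85.65 mg
xylose: 2.3 g per 100 mL × 4370 mL ÷ 100 = 100.51 g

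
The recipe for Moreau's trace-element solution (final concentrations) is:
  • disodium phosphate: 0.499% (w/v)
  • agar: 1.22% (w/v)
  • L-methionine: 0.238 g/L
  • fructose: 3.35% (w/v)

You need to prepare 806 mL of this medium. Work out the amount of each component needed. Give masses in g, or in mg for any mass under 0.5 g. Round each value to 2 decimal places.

Scale factor relative to 1 L: 0.806.
disodium phosphate: 0.499% w/v = 4.99 g/L → 4.99 × 0.806 L = 4.02 g
agar: 1.22% w/v = 12.2 g/L → 12.2 × 0.806 L = 9.83 g
L-methionine: 0.238 g/L × 0.806 L = 0.191828 g = 191.83 mg
fructose: 3.35 g per 100 mL × 806 mL ÷ 100 = 27.00 g

disodium phosphate 4.02 g; agar 9.83 g; L-methionine 191.83 mg; fructose 27.00 g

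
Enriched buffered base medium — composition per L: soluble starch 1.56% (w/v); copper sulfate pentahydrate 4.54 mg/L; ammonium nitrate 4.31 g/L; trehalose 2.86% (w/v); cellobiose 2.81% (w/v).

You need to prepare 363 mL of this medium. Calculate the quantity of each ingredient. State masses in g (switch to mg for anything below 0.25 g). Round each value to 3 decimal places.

soluble starch 5.663 g; copper sulfate pentahydrate 1.648 mg; ammonium nitrate 1.565 g; trehalose 10.382 g; cellobiose 10.200 g

Working volume: 363 mL = 0.363 L.
soluble starch: 1.56 g per 100 mL × 363 mL ÷ 100 = 5.663 g
copper sulfate pentahydrate: 4.54 mg/L × 0.363 L = 1.648 mg
ammonium nitrate: 4.31 g/L × 0.363 L = 1.565 g
trehalose: 2.86 g per 100 mL × 363 mL ÷ 100 = 10.382 g
cellobiose: 2.81 g per 100 mL × 363 mL ÷ 100 = 10.200 g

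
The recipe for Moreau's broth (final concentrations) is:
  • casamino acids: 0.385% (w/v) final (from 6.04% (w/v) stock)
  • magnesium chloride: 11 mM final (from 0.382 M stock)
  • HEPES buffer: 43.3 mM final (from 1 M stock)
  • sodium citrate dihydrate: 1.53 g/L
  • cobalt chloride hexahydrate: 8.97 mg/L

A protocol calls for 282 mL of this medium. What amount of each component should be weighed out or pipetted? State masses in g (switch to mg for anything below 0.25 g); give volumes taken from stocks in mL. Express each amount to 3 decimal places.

Working volume: 282 mL = 0.282 L.
casamino acids: V = C2·V2/C1 = 0.385% ÷ 6.04% × 282 mL = 17.975 mL
magnesium chloride: V = C2·V2/C1 = 11 mM × 282 mL ÷ 382 mM = 8.120 mL
HEPES buffer: C1V1 = C2V2 → 43.3 mM × 282 mL ÷ 1000 mM = 12.211 mL
sodium citrate dihydrate: 1.53 g/L × 0.282 L = 0.431 g
cobalt chloride hexahydrate: 8.97 mg/L × 0.282 L = 2.530 mg

casamino acids 17.975 mL; magnesium chloride 8.120 mL; HEPES buffer 12.211 mL; sodium citrate dihydrate 0.431 g; cobalt chloride hexahydrate 2.530 mg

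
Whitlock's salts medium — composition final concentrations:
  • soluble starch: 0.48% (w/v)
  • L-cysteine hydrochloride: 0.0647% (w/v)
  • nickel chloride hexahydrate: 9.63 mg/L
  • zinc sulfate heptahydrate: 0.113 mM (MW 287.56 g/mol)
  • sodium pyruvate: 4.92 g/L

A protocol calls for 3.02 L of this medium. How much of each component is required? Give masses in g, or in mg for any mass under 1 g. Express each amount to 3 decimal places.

soluble starch 14.496 g; L-cysteine hydrochloride 1.954 g; nickel chloride hexahydrate 29.083 mg; zinc sulfate heptahydrate 98.133 mg; sodium pyruvate 14.858 g

Scale factor relative to 1 L: 3.02.
soluble starch: 0.48% w/v = 4.8 g/L → 4.8 × 3.02 L = 14.496 g
L-cysteine hydrochloride: 0.0647% w/v = 0.647 g/L → 0.647 × 3.02 L = 1.954 g
nickel chloride hexahydrate: 9.63 mg/L × 3.02 L = 29.083 mg
zinc sulfate heptahydrate: 0.113 mmol/L × 287.56 mg/mmol × 3.02 L = 98.133 mg
sodium pyruvate: 4.92 g/L × 3.02 L = 14.858 g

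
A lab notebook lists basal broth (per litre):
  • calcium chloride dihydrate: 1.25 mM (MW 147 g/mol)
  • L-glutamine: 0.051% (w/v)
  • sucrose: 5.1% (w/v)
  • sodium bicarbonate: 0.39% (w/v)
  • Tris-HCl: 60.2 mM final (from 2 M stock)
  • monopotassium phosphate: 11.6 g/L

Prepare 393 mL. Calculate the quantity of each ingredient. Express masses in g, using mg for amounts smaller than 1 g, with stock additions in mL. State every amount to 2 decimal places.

calcium chloride dihydrate 72.21 mg; L-glutamine 200.43 mg; sucrose 20.04 g; sodium bicarbonate 1.53 g; Tris-HCl 11.83 mL; monopotassium phosphate 4.56 g

Target volume = 393 mL = 0.393 L.
calcium chloride dihydrate: 1.25 mmol/L × 147 mg/mmol × 0.393 L = 72.21 mg
L-glutamine: 0.051 g per 100 mL × 393 mL ÷ 100 = 0.20043 g = 200.43 mg
sucrose: 5.1% w/v = 51 g/L → 51 × 0.393 L = 20.04 g
sodium bicarbonate: 0.39% w/v = 3.9 g/L → 3.9 × 0.393 L = 1.53 g
Tris-HCl: V = C2·V2/C1 = 60.2 mM × 393 mL ÷ 2000 mM = 11.83 mL
monopotassium phosphate: 11.6 g/L × 0.393 L = 4.56 g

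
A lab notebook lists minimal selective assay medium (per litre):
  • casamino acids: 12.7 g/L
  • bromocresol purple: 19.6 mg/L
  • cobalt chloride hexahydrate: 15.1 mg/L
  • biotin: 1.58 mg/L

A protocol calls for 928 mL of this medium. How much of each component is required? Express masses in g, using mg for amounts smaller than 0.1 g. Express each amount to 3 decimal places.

Working volume: 928 mL = 0.928 L.
casamino acids: 12.7 g/L × 0.928 L = 11.786 g
bromocresol purple: 19.6 mg/L × 0.928 L = 18.189 mg
cobalt chloride hexahydrate: 15.1 mg/L × 0.928 L = 14.013 mg
biotin: 1.58 mg/L × 0.928 L = 1.466 mg

casamino acids 11.786 g; bromocresol purple 18.189 mg; cobalt chloride hexahydrate 14.013 mg; biotin 1.466 mg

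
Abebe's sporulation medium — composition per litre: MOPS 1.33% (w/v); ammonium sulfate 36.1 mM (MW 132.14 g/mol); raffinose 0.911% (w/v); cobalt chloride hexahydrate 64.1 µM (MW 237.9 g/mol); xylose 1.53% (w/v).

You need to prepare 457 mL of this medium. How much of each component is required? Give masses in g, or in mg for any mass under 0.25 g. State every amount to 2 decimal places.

Scale factor relative to 1 L: 0.457.
MOPS: 1.33 g per 100 mL × 457 mL ÷ 100 = 6.08 g
ammonium sulfate: 36.1 mmol/L × 132.14 g/mol × 0.457 L ÷ 1000 = 2.18 g
raffinose: 0.911% w/v = 9.11 g/L → 9.11 × 0.457 L = 4.16 g
cobalt chloride hexahydrate: 64.1 µmol/L × 237.9 g/mol × 0.457 L ÷ 1000 = 6.97 mg
xylose: 1.53 g per 100 mL × 457 mL ÷ 100 = 6.99 g

MOPS 6.08 g; ammonium sulfate 2.18 g; raffinose 4.16 g; cobalt chloride hexahydrate 6.97 mg; xylose 6.99 g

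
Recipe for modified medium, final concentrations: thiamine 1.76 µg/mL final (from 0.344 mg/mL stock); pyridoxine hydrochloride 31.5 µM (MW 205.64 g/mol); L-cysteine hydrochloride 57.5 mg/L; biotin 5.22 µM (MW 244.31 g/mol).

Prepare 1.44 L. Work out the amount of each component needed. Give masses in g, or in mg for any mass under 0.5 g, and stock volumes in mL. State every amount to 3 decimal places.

Working volume: 1.44 L.
thiamine: V = C2·V2/C1 = 1.76 µg/mL × 1440 mL ÷ 344 µg/mL = 7.367 mL
pyridoxine hydrochloride: 31.5 µmol/L × 205.64 g/mol × 1.44 L ÷ 1000 = 9.328 mg
L-cysteine hydrochloride: 57.5 mg/L × 1.44 L = 82.800 mg
biotin: 5.22 µmol/L × 244.31 g/mol × 1.44 L ÷ 1000 = 1.836 mg

thiamine 7.367 mL; pyridoxine hydrochloride 9.328 mg; L-cysteine hydrochloride 82.800 mg; biotin 1.836 mg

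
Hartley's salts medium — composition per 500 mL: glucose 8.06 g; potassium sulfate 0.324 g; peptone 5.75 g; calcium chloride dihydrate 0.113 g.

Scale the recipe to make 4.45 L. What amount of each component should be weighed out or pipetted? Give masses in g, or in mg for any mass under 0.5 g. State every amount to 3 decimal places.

Ratio of target to recipe volume: 4450 / 500 = 8.9.
glucose: 8.06 g × (4450 mL / 500 mL) = 71.734 g
potassium sulfate: 0.324 g × (4450 mL / 500 mL) = 2.884 g
peptone: 5.75 g × (4450 mL / 500 mL) = 51.175 g
calcium chloride dihydrate: 0.113 g × (4450 mL / 500 mL) = 1.006 g

glucose 71.734 g; potassium sulfate 2.884 g; peptone 51.175 g; calcium chloride dihydrate 1.006 g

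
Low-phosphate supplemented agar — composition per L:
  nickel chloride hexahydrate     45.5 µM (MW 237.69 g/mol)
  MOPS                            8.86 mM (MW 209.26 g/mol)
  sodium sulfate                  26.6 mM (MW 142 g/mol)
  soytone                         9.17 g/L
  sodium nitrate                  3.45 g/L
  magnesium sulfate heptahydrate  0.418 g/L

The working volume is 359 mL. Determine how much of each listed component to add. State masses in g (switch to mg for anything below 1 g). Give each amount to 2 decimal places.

Working volume: 359 mL = 0.359 L.
nickel chloride hexahydrate: 45.5 µmol/L × 237.69 g/mol × 0.359 L ÷ 1000 = 3.88 mg
MOPS: 8.86 mmol/L × 209.26 mg/mmol × 0.359 L = 665.60 mg
sodium sulfate: 26.6 mmol/L × 142 g/mol × 0.359 L ÷ 1000 = 1.36 g
soytone: 9.17 g/L × 0.359 L = 3.29 g
sodium nitrate: 3.45 g/L × 0.359 L = 1.24 g
magnesium sulfate heptahydrate: 0.418 g/L × 0.359 L = 0.150062 g = 150.06 mg

nickel chloride hexahydrate 3.88 mg; MOPS 665.60 mg; sodium sulfate 1.36 g; soytone 3.29 g; sodium nitrate 1.24 g; magnesium sulfate heptahydrate 150.06 mg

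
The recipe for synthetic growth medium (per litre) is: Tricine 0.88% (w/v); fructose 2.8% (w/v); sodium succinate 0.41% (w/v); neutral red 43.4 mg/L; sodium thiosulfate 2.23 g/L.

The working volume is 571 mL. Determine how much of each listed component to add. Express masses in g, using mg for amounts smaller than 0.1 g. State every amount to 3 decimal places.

Working volume: 571 mL = 0.571 L.
Tricine: 0.88 g per 100 mL × 571 mL ÷ 100 = 5.025 g
fructose: 2.8% w/v = 28 g/L → 28 × 0.571 L = 15.988 g
sodium succinate: 0.41 g per 100 mL × 571 mL ÷ 100 = 2.341 g
neutral red: 43.4 mg/L × 0.571 L = 24.781 mg
sodium thiosulfate: 2.23 g/L × 0.571 L = 1.273 g

Tricine 5.025 g; fructose 15.988 g; sodium succinate 2.341 g; neutral red 24.781 mg; sodium thiosulfate 1.273 g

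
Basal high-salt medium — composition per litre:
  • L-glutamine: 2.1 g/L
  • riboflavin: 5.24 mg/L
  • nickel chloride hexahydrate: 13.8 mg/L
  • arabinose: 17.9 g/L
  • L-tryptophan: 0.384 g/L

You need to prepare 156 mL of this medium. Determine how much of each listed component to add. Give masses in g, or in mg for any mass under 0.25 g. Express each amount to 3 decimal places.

L-glutamine 0.328 g; riboflavin 0.817 mg; nickel chloride hexahydrate 2.153 mg; arabinose 2.792 g; L-tryptophan 59.904 mg

Scale factor relative to 1 L: 0.156.
L-glutamine: 2.1 g/L × 0.156 L = 0.328 g
riboflavin: 5.24 mg/L × 0.156 L = 0.817 mg
nickel chloride hexahydrate: 13.8 mg/L × 0.156 L = 2.153 mg
arabinose: 17.9 g/L × 0.156 L = 2.792 g
L-tryptophan: 0.384 g/L × 0.156 L = 0.059904 g = 59.904 mg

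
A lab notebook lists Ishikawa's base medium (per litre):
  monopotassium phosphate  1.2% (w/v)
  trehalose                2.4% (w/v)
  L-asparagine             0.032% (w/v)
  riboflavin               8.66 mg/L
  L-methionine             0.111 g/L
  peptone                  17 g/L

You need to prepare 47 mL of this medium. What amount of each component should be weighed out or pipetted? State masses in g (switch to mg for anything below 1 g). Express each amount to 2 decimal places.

monopotassium phosphate 564.00 mg; trehalose 1.13 g; L-asparagine 15.04 mg; riboflavin 0.41 mg; L-methionine 5.22 mg; peptone 799.00 mg

Scale factor relative to 1 L: 0.047.
monopotassium phosphate: 1.2 g per 100 mL × 47 mL ÷ 100 = 0.564 g = 564.00 mg
trehalose: 2.4 g per 100 mL × 47 mL ÷ 100 = 1.13 g
L-asparagine: 0.032 g per 100 mL × 47 mL ÷ 100 = 0.01504 g = 15.04 mg
riboflavin: 8.66 mg/L × 0.047 L = 0.41 mg
L-methionine: 0.111 g/L × 0.047 L = 0.005217 g = 5.22 mg
peptone: 17 g/L × 0.047 L = 0.799 g = 799.00 mg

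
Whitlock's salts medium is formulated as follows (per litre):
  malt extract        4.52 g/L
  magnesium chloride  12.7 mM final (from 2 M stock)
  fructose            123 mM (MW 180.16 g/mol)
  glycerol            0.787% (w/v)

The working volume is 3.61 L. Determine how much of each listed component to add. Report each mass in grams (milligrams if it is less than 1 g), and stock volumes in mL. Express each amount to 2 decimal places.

Scale factor relative to 1 L: 3.61.
malt extract: 4.52 g/L × 3.61 L = 16.32 g
magnesium chloride: C1V1 = C2V2 → 12.7 mM × 3610 mL ÷ 2000 mM = 22.92 mL
fructose: 123 mmol/L × 180.16 g/mol × 3.61 L ÷ 1000 = 80.00 g
glycerol: 0.787% w/v = 7.87 g/L → 7.87 × 3.61 L = 28.41 g

malt extract 16.32 g; magnesium chloride 22.92 mL; fructose 80.00 g; glycerol 28.41 g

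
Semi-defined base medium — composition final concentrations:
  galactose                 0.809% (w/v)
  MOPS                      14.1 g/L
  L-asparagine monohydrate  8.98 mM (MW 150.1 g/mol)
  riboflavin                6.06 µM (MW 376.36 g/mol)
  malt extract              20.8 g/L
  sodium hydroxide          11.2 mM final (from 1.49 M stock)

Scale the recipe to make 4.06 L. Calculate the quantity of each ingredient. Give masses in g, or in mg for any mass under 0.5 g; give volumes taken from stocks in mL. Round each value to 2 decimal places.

galactose 32.85 g; MOPS 57.25 g; L-asparagine monohydrate 5.47 g; riboflavin 9.26 mg; malt extract 84.45 g; sodium hydroxide 30.52 mL

Scale factor relative to 1 L: 4.06.
galactose: 0.809 g per 100 mL × 4060 mL ÷ 100 = 32.85 g
MOPS: 14.1 g/L × 4.06 L = 57.25 g
L-asparagine monohydrate: 8.98 mmol/L × 150.1 g/mol × 4.06 L ÷ 1000 = 5.47 g
riboflavin: 6.06 µmol/L × 376.36 g/mol × 4.06 L ÷ 1000 = 9.26 mg
malt extract: 20.8 g/L × 4.06 L = 84.45 g
sodium hydroxide: dilute stock: 11.2 mM × 4060 mL ÷ 1490 mM = 30.52 mL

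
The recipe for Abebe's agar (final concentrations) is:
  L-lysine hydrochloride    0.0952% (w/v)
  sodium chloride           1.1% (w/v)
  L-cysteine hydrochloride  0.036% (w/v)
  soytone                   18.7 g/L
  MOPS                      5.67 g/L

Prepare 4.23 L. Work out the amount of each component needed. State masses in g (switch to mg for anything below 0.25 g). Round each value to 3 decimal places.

Scale factor relative to 1 L: 4.23.
L-lysine hydrochloride: 0.0952 g per 100 mL × 4230 mL ÷ 100 = 4.027 g
sodium chloride: 1.1% w/v = 11 g/L → 11 × 4.23 L = 46.530 g
L-cysteine hydrochloride: 0.036 g per 100 mL × 4230 mL ÷ 100 = 1.523 g
soytone: 18.7 g/L × 4.23 L = 79.101 g
MOPS: 5.67 g/L × 4.23 L = 23.984 g

L-lysine hydrochloride 4.027 g; sodium chloride 46.530 g; L-cysteine hydrochloride 1.523 g; soytone 79.101 g; MOPS 23.984 g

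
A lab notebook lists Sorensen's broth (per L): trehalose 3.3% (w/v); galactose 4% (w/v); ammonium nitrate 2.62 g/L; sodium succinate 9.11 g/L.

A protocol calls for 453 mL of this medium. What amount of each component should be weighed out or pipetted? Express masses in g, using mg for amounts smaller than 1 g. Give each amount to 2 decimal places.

Scale factor relative to 1 L: 0.453.
trehalose: 3.3 g per 100 mL × 453 mL ÷ 100 = 14.95 g
galactose: 4% w/v = 40 g/L → 40 × 0.453 L = 18.12 g
ammonium nitrate: 2.62 g/L × 0.453 L = 1.19 g
sodium succinate: 9.11 g/L × 0.453 L = 4.13 g

trehalose 14.95 g; galactose 18.12 g; ammonium nitrate 1.19 g; sodium succinate 4.13 g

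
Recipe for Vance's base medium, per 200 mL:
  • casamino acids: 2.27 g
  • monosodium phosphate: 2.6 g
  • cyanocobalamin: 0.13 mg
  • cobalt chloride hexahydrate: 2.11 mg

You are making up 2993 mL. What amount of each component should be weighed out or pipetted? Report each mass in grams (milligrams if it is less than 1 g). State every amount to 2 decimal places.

casamino acids 33.97 g; monosodium phosphate 38.91 g; cyanocobalamin 1.95 mg; cobalt chloride hexahydrate 31.58 mg

Ratio of target to recipe volume: 2993 / 200 = 14.965.
casamino acids: 2.27 g × (2993 mL / 200 mL) = 33.97 g
monosodium phosphate: 2.6 g × (2993 mL / 200 mL) = 38.91 g
cyanocobalamin: 0.13 mg × (2993 mL / 200 mL) = 1.95 mg
cobalt chloride hexahydrate: 2.11 mg × (2993 mL / 200 mL) = 31.58 mg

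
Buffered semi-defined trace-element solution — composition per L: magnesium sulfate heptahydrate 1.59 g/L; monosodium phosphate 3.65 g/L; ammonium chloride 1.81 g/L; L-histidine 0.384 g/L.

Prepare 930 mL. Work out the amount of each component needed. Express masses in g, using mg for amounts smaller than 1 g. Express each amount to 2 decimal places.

Target volume = 930 mL = 0.93 L.
magnesium sulfate heptahydrate: 1.59 g/L × 0.93 L = 1.48 g
monosodium phosphate: 3.65 g/L × 0.93 L = 3.39 g
ammonium chloride: 1.81 g/L × 0.93 L = 1.68 g
L-histidine: 0.384 g/L × 0.93 L = 0.35712 g = 357.12 mg

magnesium sulfate heptahydrate 1.48 g; monosodium phosphate 3.39 g; ammonium chloride 1.68 g; L-histidine 357.12 mg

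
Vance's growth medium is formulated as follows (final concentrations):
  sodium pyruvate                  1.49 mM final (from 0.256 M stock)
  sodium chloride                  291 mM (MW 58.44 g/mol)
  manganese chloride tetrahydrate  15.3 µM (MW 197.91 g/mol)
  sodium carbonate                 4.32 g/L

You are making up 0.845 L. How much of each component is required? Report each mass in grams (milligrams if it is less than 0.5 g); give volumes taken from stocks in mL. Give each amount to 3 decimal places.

Working volume: 0.845 L.
sodium pyruvate: dilute stock: 1.49 mM × 845 mL ÷ 256 mM = 4.918 mL
sodium chloride: 291 mmol/L × 58.44 g/mol × 0.845 L ÷ 1000 = 14.370 g
manganese chloride tetrahydrate: 15.3 µmol/L × 197.91 g/mol × 0.845 L ÷ 1000 = 2.559 mg
sodium carbonate: 4.32 g/L × 0.845 L = 3.650 g

sodium pyruvate 4.918 mL; sodium chloride 14.370 g; manganese chloride tetrahydrate 2.559 mg; sodium carbonate 3.650 g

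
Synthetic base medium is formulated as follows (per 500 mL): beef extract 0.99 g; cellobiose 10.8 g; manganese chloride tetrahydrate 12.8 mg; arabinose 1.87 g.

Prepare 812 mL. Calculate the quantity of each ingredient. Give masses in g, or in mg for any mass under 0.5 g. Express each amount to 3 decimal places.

Scale factor = 812 mL / 500 mL = 1.624.
beef extract: 0.99 g × (812 mL / 500 mL) = 1.608 g
cellobiose: 10.8 g × (812 mL / 500 mL) = 17.539 g
manganese chloride tetrahydrate: 12.8 mg × (812 mL / 500 mL) = 20.787 mg
arabinose: 1.87 g × (812 mL / 500 mL) = 3.037 g

beef extract 1.608 g; cellobiose 17.539 g; manganese chloride tetrahydrate 20.787 mg; arabinose 3.037 g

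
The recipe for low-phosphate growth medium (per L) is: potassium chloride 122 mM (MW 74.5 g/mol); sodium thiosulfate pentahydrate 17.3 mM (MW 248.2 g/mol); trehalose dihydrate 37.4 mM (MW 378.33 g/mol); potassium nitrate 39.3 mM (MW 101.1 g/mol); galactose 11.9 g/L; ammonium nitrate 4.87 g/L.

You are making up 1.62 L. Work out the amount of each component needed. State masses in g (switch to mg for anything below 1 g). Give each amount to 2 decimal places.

potassium chloride 14.72 g; sodium thiosulfate pentahydrate 6.96 g; trehalose dihydrate 22.92 g; potassium nitrate 6.44 g; galactose 19.28 g; ammonium nitrate 7.89 g

Working volume: 1.62 L.
potassium chloride: 122 mmol/L × 74.5 g/mol × 1.62 L ÷ 1000 = 14.72 g
sodium thiosulfate pentahydrate: 17.3 mmol/L × 248.2 g/mol × 1.62 L ÷ 1000 = 6.96 g
trehalose dihydrate: 37.4 mmol/L × 378.33 g/mol × 1.62 L ÷ 1000 = 22.92 g
potassium nitrate: 39.3 mmol/L × 101.1 g/mol × 1.62 L ÷ 1000 = 6.44 g
galactose: 11.9 g/L × 1.62 L = 19.28 g
ammonium nitrate: 4.87 g/L × 1.62 L = 7.89 g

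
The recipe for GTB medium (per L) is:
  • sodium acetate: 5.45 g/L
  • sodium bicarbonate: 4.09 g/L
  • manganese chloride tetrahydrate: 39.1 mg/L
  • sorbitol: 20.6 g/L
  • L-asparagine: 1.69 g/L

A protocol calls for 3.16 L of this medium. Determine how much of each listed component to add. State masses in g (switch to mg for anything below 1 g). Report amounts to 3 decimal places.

Scale factor relative to 1 L: 3.16.
sodium acetate: 5.45 g/L × 3.16 L = 17.222 g
sodium bicarbonate: 4.09 g/L × 3.16 L = 12.924 g
manganese chloride tetrahydrate: 39.1 mg/L × 3.16 L = 123.556 mg
sorbitol: 20.6 g/L × 3.16 L = 65.096 g
L-asparagine: 1.69 g/L × 3.16 L = 5.340 g

sodium acetate 17.222 g; sodium bicarbonate 12.924 g; manganese chloride tetrahydrate 123.556 mg; sorbitol 65.096 g; L-asparagine 5.340 g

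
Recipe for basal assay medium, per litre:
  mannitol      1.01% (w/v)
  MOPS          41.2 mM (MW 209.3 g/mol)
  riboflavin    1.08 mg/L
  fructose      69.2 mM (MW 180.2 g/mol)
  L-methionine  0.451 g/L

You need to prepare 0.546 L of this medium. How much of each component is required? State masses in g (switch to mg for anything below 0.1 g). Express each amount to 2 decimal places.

Scale factor relative to 1 L: 0.546.
mannitol: 1.01% w/v = 10.1 g/L → 10.1 × 0.546 L = 5.51 g
MOPS: 41.2 mmol/L × 209.3 g/mol × 0.546 L ÷ 1000 = 4.71 g
riboflavin: 1.08 mg/L × 0.546 L = 0.59 mg
fructose: 69.2 mmol/L × 180.2 g/mol × 0.546 L ÷ 1000 = 6.81 g
L-methionine: 0.451 g/L × 0.546 L = 0.25 g

mannitol 5.51 g; MOPS 4.71 g; riboflavin 0.59 mg; fructose 6.81 g; L-methionine 0.25 g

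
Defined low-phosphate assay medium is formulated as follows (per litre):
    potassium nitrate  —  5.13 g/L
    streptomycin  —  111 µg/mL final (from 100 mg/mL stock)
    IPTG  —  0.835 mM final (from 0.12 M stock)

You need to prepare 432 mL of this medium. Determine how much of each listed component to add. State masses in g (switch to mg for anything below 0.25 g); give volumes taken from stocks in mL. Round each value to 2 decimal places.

Working volume: 432 mL = 0.432 L.
potassium nitrate: 5.13 g/L × 0.432 L = 2.22 g
streptomycin: V = C2·V2/C1 = 111 µg/mL × 432 mL ÷ 100000 µg/mL = 0.48 mL
IPTG: C1V1 = C2V2 → 0.835 mM × 432 mL ÷ 120 mM = 3.01 mL

potassium nitrate 2.22 g; streptomycin 0.48 mL; IPTG 3.01 mL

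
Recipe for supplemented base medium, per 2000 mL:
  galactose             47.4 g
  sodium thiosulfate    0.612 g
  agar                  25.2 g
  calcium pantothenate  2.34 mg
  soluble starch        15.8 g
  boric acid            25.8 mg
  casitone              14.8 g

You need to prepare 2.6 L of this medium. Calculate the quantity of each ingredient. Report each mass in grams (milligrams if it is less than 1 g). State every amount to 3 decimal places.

galactose 61.620 g; sodium thiosulfate 795.600 mg; agar 32.760 g; calcium pantothenate 3.042 mg; soluble starch 20.540 g; boric acid 33.540 mg; casitone 19.240 g

Scale factor = 2600 mL / 2000 mL = 1.3.
galactose: 47.4 g × (2600 mL / 2000 mL) = 61.620 g
sodium thiosulfate: 0.612 g × (2600 mL / 2000 mL) = 0.7956 g = 795.600 mg
agar: 25.2 g × (2600 mL / 2000 mL) = 32.760 g
calcium pantothenate: 2.34 mg × (2600 mL / 2000 mL) = 3.042 mg
soluble starch: 15.8 g × (2600 mL / 2000 mL) = 20.540 g
boric acid: 25.8 mg × (2600 mL / 2000 mL) = 33.540 mg
casitone: 14.8 g × (2600 mL / 2000 mL) = 19.240 g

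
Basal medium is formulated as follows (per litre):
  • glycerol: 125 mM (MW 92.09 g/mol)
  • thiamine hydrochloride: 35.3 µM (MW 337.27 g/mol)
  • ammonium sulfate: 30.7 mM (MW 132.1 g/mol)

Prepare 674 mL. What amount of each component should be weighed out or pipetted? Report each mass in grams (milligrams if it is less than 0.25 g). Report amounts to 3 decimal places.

glycerol 7.759 g; thiamine hydrochloride 8.024 mg; ammonium sulfate 2.733 g

Scale factor relative to 1 L: 0.674.
glycerol: 125 mmol/L × 92.09 g/mol × 0.674 L ÷ 1000 = 7.759 g
thiamine hydrochloride: 35.3 µmol/L × 337.27 g/mol × 0.674 L ÷ 1000 = 8.024 mg
ammonium sulfate: 30.7 mmol/L × 132.1 g/mol × 0.674 L ÷ 1000 = 2.733 g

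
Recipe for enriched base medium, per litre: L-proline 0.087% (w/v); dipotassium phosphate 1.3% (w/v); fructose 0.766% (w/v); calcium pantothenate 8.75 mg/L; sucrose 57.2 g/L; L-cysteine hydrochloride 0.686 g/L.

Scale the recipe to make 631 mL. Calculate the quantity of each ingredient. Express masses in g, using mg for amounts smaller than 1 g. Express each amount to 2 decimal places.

L-proline 548.97 mg; dipotassium phosphate 8.20 g; fructose 4.83 g; calcium pantothenate 5.52 mg; sucrose 36.09 g; L-cysteine hydrochloride 432.87 mg

Working volume: 631 mL = 0.631 L.
L-proline: 0.087 g per 100 mL × 631 mL ÷ 100 = 0.54897 g = 548.97 mg
dipotassium phosphate: 1.3% w/v = 13 g/L → 13 × 0.631 L = 8.20 g
fructose: 0.766 g per 100 mL × 631 mL ÷ 100 = 4.83 g
calcium pantothenate: 8.75 mg/L × 0.631 L = 5.52 mg
sucrose: 57.2 g/L × 0.631 L = 36.09 g
L-cysteine hydrochloride: 0.686 g/L × 0.631 L = 0.432866 g = 432.87 mg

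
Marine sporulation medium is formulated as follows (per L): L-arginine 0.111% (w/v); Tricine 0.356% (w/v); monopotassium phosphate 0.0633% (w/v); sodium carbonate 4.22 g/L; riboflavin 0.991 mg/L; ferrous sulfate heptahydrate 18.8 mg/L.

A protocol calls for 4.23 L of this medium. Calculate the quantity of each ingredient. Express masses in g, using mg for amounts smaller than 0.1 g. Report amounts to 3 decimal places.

Working volume: 4.23 L.
L-arginine: 0.111% w/v = 1.11 g/L → 1.11 × 4.23 L = 4.695 g
Tricine: 0.356% w/v = 3.56 g/L → 3.56 × 4.23 L = 15.059 g
monopotassium phosphate: 0.0633 g per 100 mL × 4230 mL ÷ 100 = 2.678 g
sodium carbonate: 4.22 g/L × 4.23 L = 17.851 g
riboflavin: 0.991 mg/L × 4.23 L = 4.192 mg
ferrous sulfate heptahydrate: 18.8 mg/L × 4.23 L = 79.524 mg

L-arginine 4.695 g; Tricine 15.059 g; monopotassium phosphate 2.678 g; sodium carbonate 17.851 g; riboflavin 4.192 mg; ferrous sulfate heptahydrate 79.524 mg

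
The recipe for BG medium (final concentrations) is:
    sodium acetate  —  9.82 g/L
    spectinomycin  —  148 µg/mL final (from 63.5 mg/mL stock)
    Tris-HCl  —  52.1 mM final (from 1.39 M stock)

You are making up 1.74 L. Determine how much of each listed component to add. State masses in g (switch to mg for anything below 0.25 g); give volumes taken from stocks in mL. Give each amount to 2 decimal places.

sodium acetate 17.09 g; spectinomycin 4.06 mL; Tris-HCl 65.22 mL

Working volume: 1.74 L.
sodium acetate: 9.82 g/L × 1.74 L = 17.09 g
spectinomycin: C1V1 = C2V2 → 148 µg/mL × 1740 mL ÷ 63500 µg/mL = 4.06 mL
Tris-HCl: V = C2·V2/C1 = 52.1 mM × 1740 mL ÷ 1390 mM = 65.22 mL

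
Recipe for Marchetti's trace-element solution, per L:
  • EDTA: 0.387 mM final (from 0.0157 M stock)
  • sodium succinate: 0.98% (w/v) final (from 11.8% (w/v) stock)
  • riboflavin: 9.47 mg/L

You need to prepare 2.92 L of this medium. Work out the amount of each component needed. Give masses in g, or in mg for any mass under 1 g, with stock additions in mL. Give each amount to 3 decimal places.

Working volume: 2.92 L.
EDTA: C1V1 = C2V2 → 0.387 mM × 2920 mL ÷ 15.7 mM = 71.977 mL
sodium succinate: C1V1 = C2V2 → 0.98% ÷ 11.8% × 2920 mL = 242.508 mL
riboflavin: 9.47 mg/L × 2.92 L = 27.652 mg

EDTA 71.977 mL; sodium succinate 242.508 mL; riboflavin 27.652 mg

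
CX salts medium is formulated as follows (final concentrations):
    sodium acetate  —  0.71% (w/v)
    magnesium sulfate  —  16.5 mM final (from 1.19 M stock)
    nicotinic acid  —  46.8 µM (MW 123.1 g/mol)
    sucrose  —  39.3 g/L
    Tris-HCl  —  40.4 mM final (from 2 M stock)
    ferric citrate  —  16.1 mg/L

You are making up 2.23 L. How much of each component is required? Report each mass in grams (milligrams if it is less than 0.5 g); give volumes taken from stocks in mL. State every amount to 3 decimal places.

sodium acetate 15.833 g; magnesium sulfate 30.920 mL; nicotinic acid 12.847 mg; sucrose 87.639 g; Tris-HCl 45.046 mL; ferric citrate 35.903 mg

Working volume: 2.23 L.
sodium acetate: 0.71% w/v = 7.1 g/L → 7.1 × 2.23 L = 15.833 g
magnesium sulfate: C1V1 = C2V2 → 16.5 mM × 2230 mL ÷ 1190 mM = 30.920 mL
nicotinic acid: 46.8 µmol/L × 123.1 g/mol × 2.23 L ÷ 1000 = 12.847 mg
sucrose: 39.3 g/L × 2.23 L = 87.639 g
Tris-HCl: V = C2·V2/C1 = 40.4 mM × 2230 mL ÷ 2000 mM = 45.046 mL
ferric citrate: 16.1 mg/L × 2.23 L = 35.903 mg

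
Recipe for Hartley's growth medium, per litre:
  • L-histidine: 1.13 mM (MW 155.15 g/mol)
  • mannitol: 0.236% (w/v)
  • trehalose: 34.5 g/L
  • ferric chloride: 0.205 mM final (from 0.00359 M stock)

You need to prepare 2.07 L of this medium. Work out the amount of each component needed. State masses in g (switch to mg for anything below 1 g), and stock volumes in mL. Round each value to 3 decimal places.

L-histidine 362.911 mg; mannitol 4.885 g; trehalose 71.415 g; ferric chloride 118.203 mL

Working volume: 2.07 L.
L-histidine: 1.13 mmol/L × 155.15 mg/mmol × 2.07 L = 362.911 mg
mannitol: 0.236 g per 100 mL × 2070 mL ÷ 100 = 4.885 g
trehalose: 34.5 g/L × 2.07 L = 71.415 g
ferric chloride: dilute stock: 0.205 mM × 2070 mL ÷ 3.59 mM = 118.203 mL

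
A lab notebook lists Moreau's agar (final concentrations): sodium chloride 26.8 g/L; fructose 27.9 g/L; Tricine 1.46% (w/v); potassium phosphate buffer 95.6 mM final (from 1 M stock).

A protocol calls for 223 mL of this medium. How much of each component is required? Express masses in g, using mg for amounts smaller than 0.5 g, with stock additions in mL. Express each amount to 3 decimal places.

sodium chloride 5.976 g; fructose 6.222 g; Tricine 3.256 g; potassium phosphate buffer 21.319 mL

Target volume = 223 mL = 0.223 L.
sodium chloride: 26.8 g/L × 0.223 L = 5.976 g
fructose: 27.9 g/L × 0.223 L = 6.222 g
Tricine: 1.46% w/v = 14.6 g/L → 14.6 × 0.223 L = 3.256 g
potassium phosphate buffer: C1V1 = C2V2 → 95.6 mM × 223 mL ÷ 1000 mM = 21.319 mL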